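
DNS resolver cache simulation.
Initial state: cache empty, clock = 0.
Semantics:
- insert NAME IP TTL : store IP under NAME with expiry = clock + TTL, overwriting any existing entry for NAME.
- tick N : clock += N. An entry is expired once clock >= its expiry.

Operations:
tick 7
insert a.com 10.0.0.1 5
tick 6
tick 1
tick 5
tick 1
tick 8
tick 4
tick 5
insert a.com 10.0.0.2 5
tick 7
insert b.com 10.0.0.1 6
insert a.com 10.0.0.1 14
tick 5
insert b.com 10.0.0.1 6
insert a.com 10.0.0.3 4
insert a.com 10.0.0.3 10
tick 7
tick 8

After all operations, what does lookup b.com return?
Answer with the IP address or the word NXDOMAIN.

Op 1: tick 7 -> clock=7.
Op 2: insert a.com -> 10.0.0.1 (expiry=7+5=12). clock=7
Op 3: tick 6 -> clock=13. purged={a.com}
Op 4: tick 1 -> clock=14.
Op 5: tick 5 -> clock=19.
Op 6: tick 1 -> clock=20.
Op 7: tick 8 -> clock=28.
Op 8: tick 4 -> clock=32.
Op 9: tick 5 -> clock=37.
Op 10: insert a.com -> 10.0.0.2 (expiry=37+5=42). clock=37
Op 11: tick 7 -> clock=44. purged={a.com}
Op 12: insert b.com -> 10.0.0.1 (expiry=44+6=50). clock=44
Op 13: insert a.com -> 10.0.0.1 (expiry=44+14=58). clock=44
Op 14: tick 5 -> clock=49.
Op 15: insert b.com -> 10.0.0.1 (expiry=49+6=55). clock=49
Op 16: insert a.com -> 10.0.0.3 (expiry=49+4=53). clock=49
Op 17: insert a.com -> 10.0.0.3 (expiry=49+10=59). clock=49
Op 18: tick 7 -> clock=56. purged={b.com}
Op 19: tick 8 -> clock=64. purged={a.com}
lookup b.com: not in cache (expired or never inserted)

Answer: NXDOMAIN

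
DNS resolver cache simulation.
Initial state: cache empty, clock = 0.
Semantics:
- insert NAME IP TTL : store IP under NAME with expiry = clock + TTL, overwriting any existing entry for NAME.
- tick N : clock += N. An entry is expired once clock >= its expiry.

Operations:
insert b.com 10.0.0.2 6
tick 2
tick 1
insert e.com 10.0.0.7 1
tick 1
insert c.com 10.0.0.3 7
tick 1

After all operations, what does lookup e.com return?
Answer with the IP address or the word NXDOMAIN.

Op 1: insert b.com -> 10.0.0.2 (expiry=0+6=6). clock=0
Op 2: tick 2 -> clock=2.
Op 3: tick 1 -> clock=3.
Op 4: insert e.com -> 10.0.0.7 (expiry=3+1=4). clock=3
Op 5: tick 1 -> clock=4. purged={e.com}
Op 6: insert c.com -> 10.0.0.3 (expiry=4+7=11). clock=4
Op 7: tick 1 -> clock=5.
lookup e.com: not in cache (expired or never inserted)

Answer: NXDOMAIN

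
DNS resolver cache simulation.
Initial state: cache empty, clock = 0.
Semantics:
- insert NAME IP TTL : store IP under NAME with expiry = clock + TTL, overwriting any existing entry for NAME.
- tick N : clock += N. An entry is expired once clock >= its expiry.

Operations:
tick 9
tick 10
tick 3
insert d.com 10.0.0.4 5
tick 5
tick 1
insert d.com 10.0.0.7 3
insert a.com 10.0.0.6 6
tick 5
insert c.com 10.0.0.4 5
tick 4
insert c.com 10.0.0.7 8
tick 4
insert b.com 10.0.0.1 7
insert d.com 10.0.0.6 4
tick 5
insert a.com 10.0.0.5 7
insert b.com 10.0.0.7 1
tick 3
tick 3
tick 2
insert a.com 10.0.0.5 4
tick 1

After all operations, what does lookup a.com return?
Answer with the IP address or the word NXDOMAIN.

Op 1: tick 9 -> clock=9.
Op 2: tick 10 -> clock=19.
Op 3: tick 3 -> clock=22.
Op 4: insert d.com -> 10.0.0.4 (expiry=22+5=27). clock=22
Op 5: tick 5 -> clock=27. purged={d.com}
Op 6: tick 1 -> clock=28.
Op 7: insert d.com -> 10.0.0.7 (expiry=28+3=31). clock=28
Op 8: insert a.com -> 10.0.0.6 (expiry=28+6=34). clock=28
Op 9: tick 5 -> clock=33. purged={d.com}
Op 10: insert c.com -> 10.0.0.4 (expiry=33+5=38). clock=33
Op 11: tick 4 -> clock=37. purged={a.com}
Op 12: insert c.com -> 10.0.0.7 (expiry=37+8=45). clock=37
Op 13: tick 4 -> clock=41.
Op 14: insert b.com -> 10.0.0.1 (expiry=41+7=48). clock=41
Op 15: insert d.com -> 10.0.0.6 (expiry=41+4=45). clock=41
Op 16: tick 5 -> clock=46. purged={c.com,d.com}
Op 17: insert a.com -> 10.0.0.5 (expiry=46+7=53). clock=46
Op 18: insert b.com -> 10.0.0.7 (expiry=46+1=47). clock=46
Op 19: tick 3 -> clock=49. purged={b.com}
Op 20: tick 3 -> clock=52.
Op 21: tick 2 -> clock=54. purged={a.com}
Op 22: insert a.com -> 10.0.0.5 (expiry=54+4=58). clock=54
Op 23: tick 1 -> clock=55.
lookup a.com: present, ip=10.0.0.5 expiry=58 > clock=55

Answer: 10.0.0.5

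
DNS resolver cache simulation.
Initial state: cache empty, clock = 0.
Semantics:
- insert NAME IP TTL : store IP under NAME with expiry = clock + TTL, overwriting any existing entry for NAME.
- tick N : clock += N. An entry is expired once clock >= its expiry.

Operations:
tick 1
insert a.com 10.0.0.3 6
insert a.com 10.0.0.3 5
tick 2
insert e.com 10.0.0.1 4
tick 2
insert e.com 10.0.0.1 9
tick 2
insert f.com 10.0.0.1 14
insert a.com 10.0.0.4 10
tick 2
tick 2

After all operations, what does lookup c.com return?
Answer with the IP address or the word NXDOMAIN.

Answer: NXDOMAIN

Derivation:
Op 1: tick 1 -> clock=1.
Op 2: insert a.com -> 10.0.0.3 (expiry=1+6=7). clock=1
Op 3: insert a.com -> 10.0.0.3 (expiry=1+5=6). clock=1
Op 4: tick 2 -> clock=3.
Op 5: insert e.com -> 10.0.0.1 (expiry=3+4=7). clock=3
Op 6: tick 2 -> clock=5.
Op 7: insert e.com -> 10.0.0.1 (expiry=5+9=14). clock=5
Op 8: tick 2 -> clock=7. purged={a.com}
Op 9: insert f.com -> 10.0.0.1 (expiry=7+14=21). clock=7
Op 10: insert a.com -> 10.0.0.4 (expiry=7+10=17). clock=7
Op 11: tick 2 -> clock=9.
Op 12: tick 2 -> clock=11.
lookup c.com: not in cache (expired or never inserted)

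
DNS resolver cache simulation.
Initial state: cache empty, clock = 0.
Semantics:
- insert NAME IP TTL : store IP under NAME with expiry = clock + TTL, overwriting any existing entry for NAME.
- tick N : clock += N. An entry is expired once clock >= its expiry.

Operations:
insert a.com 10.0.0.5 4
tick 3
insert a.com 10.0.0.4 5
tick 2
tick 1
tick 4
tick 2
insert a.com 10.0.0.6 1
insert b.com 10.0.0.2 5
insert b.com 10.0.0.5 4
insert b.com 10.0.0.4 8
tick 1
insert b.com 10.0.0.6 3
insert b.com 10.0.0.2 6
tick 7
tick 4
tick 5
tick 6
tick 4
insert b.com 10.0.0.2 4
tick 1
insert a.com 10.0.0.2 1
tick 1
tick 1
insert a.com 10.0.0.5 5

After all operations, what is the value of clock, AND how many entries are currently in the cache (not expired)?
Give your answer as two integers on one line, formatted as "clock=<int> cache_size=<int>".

Answer: clock=42 cache_size=2

Derivation:
Op 1: insert a.com -> 10.0.0.5 (expiry=0+4=4). clock=0
Op 2: tick 3 -> clock=3.
Op 3: insert a.com -> 10.0.0.4 (expiry=3+5=8). clock=3
Op 4: tick 2 -> clock=5.
Op 5: tick 1 -> clock=6.
Op 6: tick 4 -> clock=10. purged={a.com}
Op 7: tick 2 -> clock=12.
Op 8: insert a.com -> 10.0.0.6 (expiry=12+1=13). clock=12
Op 9: insert b.com -> 10.0.0.2 (expiry=12+5=17). clock=12
Op 10: insert b.com -> 10.0.0.5 (expiry=12+4=16). clock=12
Op 11: insert b.com -> 10.0.0.4 (expiry=12+8=20). clock=12
Op 12: tick 1 -> clock=13. purged={a.com}
Op 13: insert b.com -> 10.0.0.6 (expiry=13+3=16). clock=13
Op 14: insert b.com -> 10.0.0.2 (expiry=13+6=19). clock=13
Op 15: tick 7 -> clock=20. purged={b.com}
Op 16: tick 4 -> clock=24.
Op 17: tick 5 -> clock=29.
Op 18: tick 6 -> clock=35.
Op 19: tick 4 -> clock=39.
Op 20: insert b.com -> 10.0.0.2 (expiry=39+4=43). clock=39
Op 21: tick 1 -> clock=40.
Op 22: insert a.com -> 10.0.0.2 (expiry=40+1=41). clock=40
Op 23: tick 1 -> clock=41. purged={a.com}
Op 24: tick 1 -> clock=42.
Op 25: insert a.com -> 10.0.0.5 (expiry=42+5=47). clock=42
Final clock = 42
Final cache (unexpired): {a.com,b.com} -> size=2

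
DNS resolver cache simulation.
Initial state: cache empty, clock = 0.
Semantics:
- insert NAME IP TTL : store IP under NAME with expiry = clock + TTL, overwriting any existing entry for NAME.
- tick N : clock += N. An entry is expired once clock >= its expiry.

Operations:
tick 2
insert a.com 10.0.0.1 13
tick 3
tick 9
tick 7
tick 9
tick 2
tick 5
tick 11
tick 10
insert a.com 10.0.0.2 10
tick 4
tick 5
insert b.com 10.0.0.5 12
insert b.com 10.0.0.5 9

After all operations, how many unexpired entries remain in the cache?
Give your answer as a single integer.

Op 1: tick 2 -> clock=2.
Op 2: insert a.com -> 10.0.0.1 (expiry=2+13=15). clock=2
Op 3: tick 3 -> clock=5.
Op 4: tick 9 -> clock=14.
Op 5: tick 7 -> clock=21. purged={a.com}
Op 6: tick 9 -> clock=30.
Op 7: tick 2 -> clock=32.
Op 8: tick 5 -> clock=37.
Op 9: tick 11 -> clock=48.
Op 10: tick 10 -> clock=58.
Op 11: insert a.com -> 10.0.0.2 (expiry=58+10=68). clock=58
Op 12: tick 4 -> clock=62.
Op 13: tick 5 -> clock=67.
Op 14: insert b.com -> 10.0.0.5 (expiry=67+12=79). clock=67
Op 15: insert b.com -> 10.0.0.5 (expiry=67+9=76). clock=67
Final cache (unexpired): {a.com,b.com} -> size=2

Answer: 2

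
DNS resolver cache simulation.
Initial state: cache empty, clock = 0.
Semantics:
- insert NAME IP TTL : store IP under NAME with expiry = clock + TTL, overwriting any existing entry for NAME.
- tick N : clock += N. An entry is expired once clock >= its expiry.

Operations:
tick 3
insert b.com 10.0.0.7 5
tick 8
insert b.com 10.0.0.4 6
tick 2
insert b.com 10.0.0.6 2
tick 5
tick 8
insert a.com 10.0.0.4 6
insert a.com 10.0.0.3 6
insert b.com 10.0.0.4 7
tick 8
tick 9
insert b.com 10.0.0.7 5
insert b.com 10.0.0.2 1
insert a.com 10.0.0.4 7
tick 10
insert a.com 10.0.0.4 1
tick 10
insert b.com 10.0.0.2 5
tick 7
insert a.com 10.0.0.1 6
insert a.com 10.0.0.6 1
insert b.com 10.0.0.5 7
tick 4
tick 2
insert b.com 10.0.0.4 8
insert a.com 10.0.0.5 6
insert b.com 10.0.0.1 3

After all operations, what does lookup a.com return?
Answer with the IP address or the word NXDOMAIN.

Op 1: tick 3 -> clock=3.
Op 2: insert b.com -> 10.0.0.7 (expiry=3+5=8). clock=3
Op 3: tick 8 -> clock=11. purged={b.com}
Op 4: insert b.com -> 10.0.0.4 (expiry=11+6=17). clock=11
Op 5: tick 2 -> clock=13.
Op 6: insert b.com -> 10.0.0.6 (expiry=13+2=15). clock=13
Op 7: tick 5 -> clock=18. purged={b.com}
Op 8: tick 8 -> clock=26.
Op 9: insert a.com -> 10.0.0.4 (expiry=26+6=32). clock=26
Op 10: insert a.com -> 10.0.0.3 (expiry=26+6=32). clock=26
Op 11: insert b.com -> 10.0.0.4 (expiry=26+7=33). clock=26
Op 12: tick 8 -> clock=34. purged={a.com,b.com}
Op 13: tick 9 -> clock=43.
Op 14: insert b.com -> 10.0.0.7 (expiry=43+5=48). clock=43
Op 15: insert b.com -> 10.0.0.2 (expiry=43+1=44). clock=43
Op 16: insert a.com -> 10.0.0.4 (expiry=43+7=50). clock=43
Op 17: tick 10 -> clock=53. purged={a.com,b.com}
Op 18: insert a.com -> 10.0.0.4 (expiry=53+1=54). clock=53
Op 19: tick 10 -> clock=63. purged={a.com}
Op 20: insert b.com -> 10.0.0.2 (expiry=63+5=68). clock=63
Op 21: tick 7 -> clock=70. purged={b.com}
Op 22: insert a.com -> 10.0.0.1 (expiry=70+6=76). clock=70
Op 23: insert a.com -> 10.0.0.6 (expiry=70+1=71). clock=70
Op 24: insert b.com -> 10.0.0.5 (expiry=70+7=77). clock=70
Op 25: tick 4 -> clock=74. purged={a.com}
Op 26: tick 2 -> clock=76.
Op 27: insert b.com -> 10.0.0.4 (expiry=76+8=84). clock=76
Op 28: insert a.com -> 10.0.0.5 (expiry=76+6=82). clock=76
Op 29: insert b.com -> 10.0.0.1 (expiry=76+3=79). clock=76
lookup a.com: present, ip=10.0.0.5 expiry=82 > clock=76

Answer: 10.0.0.5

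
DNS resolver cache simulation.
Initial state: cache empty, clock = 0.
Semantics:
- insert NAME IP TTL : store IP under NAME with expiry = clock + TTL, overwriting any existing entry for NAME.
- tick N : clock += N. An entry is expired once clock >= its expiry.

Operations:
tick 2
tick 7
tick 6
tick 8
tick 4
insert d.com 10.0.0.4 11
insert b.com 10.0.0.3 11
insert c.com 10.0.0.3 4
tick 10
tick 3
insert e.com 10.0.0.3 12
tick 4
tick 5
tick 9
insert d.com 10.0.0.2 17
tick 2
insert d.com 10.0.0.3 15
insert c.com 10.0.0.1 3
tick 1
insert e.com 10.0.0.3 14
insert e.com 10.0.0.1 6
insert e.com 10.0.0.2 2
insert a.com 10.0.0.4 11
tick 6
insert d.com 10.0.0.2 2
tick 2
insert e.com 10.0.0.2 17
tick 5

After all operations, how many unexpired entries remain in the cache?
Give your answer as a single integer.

Answer: 1

Derivation:
Op 1: tick 2 -> clock=2.
Op 2: tick 7 -> clock=9.
Op 3: tick 6 -> clock=15.
Op 4: tick 8 -> clock=23.
Op 5: tick 4 -> clock=27.
Op 6: insert d.com -> 10.0.0.4 (expiry=27+11=38). clock=27
Op 7: insert b.com -> 10.0.0.3 (expiry=27+11=38). clock=27
Op 8: insert c.com -> 10.0.0.3 (expiry=27+4=31). clock=27
Op 9: tick 10 -> clock=37. purged={c.com}
Op 10: tick 3 -> clock=40. purged={b.com,d.com}
Op 11: insert e.com -> 10.0.0.3 (expiry=40+12=52). clock=40
Op 12: tick 4 -> clock=44.
Op 13: tick 5 -> clock=49.
Op 14: tick 9 -> clock=58. purged={e.com}
Op 15: insert d.com -> 10.0.0.2 (expiry=58+17=75). clock=58
Op 16: tick 2 -> clock=60.
Op 17: insert d.com -> 10.0.0.3 (expiry=60+15=75). clock=60
Op 18: insert c.com -> 10.0.0.1 (expiry=60+3=63). clock=60
Op 19: tick 1 -> clock=61.
Op 20: insert e.com -> 10.0.0.3 (expiry=61+14=75). clock=61
Op 21: insert e.com -> 10.0.0.1 (expiry=61+6=67). clock=61
Op 22: insert e.com -> 10.0.0.2 (expiry=61+2=63). clock=61
Op 23: insert a.com -> 10.0.0.4 (expiry=61+11=72). clock=61
Op 24: tick 6 -> clock=67. purged={c.com,e.com}
Op 25: insert d.com -> 10.0.0.2 (expiry=67+2=69). clock=67
Op 26: tick 2 -> clock=69. purged={d.com}
Op 27: insert e.com -> 10.0.0.2 (expiry=69+17=86). clock=69
Op 28: tick 5 -> clock=74. purged={a.com}
Final cache (unexpired): {e.com} -> size=1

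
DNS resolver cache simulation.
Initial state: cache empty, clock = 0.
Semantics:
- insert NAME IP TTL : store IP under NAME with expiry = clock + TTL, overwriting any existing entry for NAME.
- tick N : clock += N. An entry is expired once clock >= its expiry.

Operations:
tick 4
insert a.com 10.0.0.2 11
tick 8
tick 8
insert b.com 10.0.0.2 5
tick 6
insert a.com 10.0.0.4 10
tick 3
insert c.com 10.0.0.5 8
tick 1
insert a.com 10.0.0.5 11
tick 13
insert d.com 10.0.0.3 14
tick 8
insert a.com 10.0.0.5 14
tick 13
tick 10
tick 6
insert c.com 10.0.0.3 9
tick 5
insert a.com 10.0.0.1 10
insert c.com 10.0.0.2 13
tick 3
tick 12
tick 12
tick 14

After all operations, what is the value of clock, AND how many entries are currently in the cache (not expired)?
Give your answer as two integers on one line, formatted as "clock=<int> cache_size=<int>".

Answer: clock=126 cache_size=0

Derivation:
Op 1: tick 4 -> clock=4.
Op 2: insert a.com -> 10.0.0.2 (expiry=4+11=15). clock=4
Op 3: tick 8 -> clock=12.
Op 4: tick 8 -> clock=20. purged={a.com}
Op 5: insert b.com -> 10.0.0.2 (expiry=20+5=25). clock=20
Op 6: tick 6 -> clock=26. purged={b.com}
Op 7: insert a.com -> 10.0.0.4 (expiry=26+10=36). clock=26
Op 8: tick 3 -> clock=29.
Op 9: insert c.com -> 10.0.0.5 (expiry=29+8=37). clock=29
Op 10: tick 1 -> clock=30.
Op 11: insert a.com -> 10.0.0.5 (expiry=30+11=41). clock=30
Op 12: tick 13 -> clock=43. purged={a.com,c.com}
Op 13: insert d.com -> 10.0.0.3 (expiry=43+14=57). clock=43
Op 14: tick 8 -> clock=51.
Op 15: insert a.com -> 10.0.0.5 (expiry=51+14=65). clock=51
Op 16: tick 13 -> clock=64. purged={d.com}
Op 17: tick 10 -> clock=74. purged={a.com}
Op 18: tick 6 -> clock=80.
Op 19: insert c.com -> 10.0.0.3 (expiry=80+9=89). clock=80
Op 20: tick 5 -> clock=85.
Op 21: insert a.com -> 10.0.0.1 (expiry=85+10=95). clock=85
Op 22: insert c.com -> 10.0.0.2 (expiry=85+13=98). clock=85
Op 23: tick 3 -> clock=88.
Op 24: tick 12 -> clock=100. purged={a.com,c.com}
Op 25: tick 12 -> clock=112.
Op 26: tick 14 -> clock=126.
Final clock = 126
Final cache (unexpired): {} -> size=0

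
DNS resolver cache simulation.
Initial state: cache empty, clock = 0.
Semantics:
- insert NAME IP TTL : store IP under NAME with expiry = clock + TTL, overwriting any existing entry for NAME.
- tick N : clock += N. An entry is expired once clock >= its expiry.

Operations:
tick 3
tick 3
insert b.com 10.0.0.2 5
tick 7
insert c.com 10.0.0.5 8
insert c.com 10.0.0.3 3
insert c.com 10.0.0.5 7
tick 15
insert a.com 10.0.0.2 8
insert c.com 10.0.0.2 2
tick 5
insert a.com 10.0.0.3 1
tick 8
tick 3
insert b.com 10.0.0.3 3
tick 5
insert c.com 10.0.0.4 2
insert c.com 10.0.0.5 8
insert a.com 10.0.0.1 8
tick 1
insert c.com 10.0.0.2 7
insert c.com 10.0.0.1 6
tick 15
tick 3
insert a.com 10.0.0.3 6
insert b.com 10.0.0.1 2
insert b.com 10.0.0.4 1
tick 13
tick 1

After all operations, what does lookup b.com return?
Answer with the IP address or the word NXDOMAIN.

Answer: NXDOMAIN

Derivation:
Op 1: tick 3 -> clock=3.
Op 2: tick 3 -> clock=6.
Op 3: insert b.com -> 10.0.0.2 (expiry=6+5=11). clock=6
Op 4: tick 7 -> clock=13. purged={b.com}
Op 5: insert c.com -> 10.0.0.5 (expiry=13+8=21). clock=13
Op 6: insert c.com -> 10.0.0.3 (expiry=13+3=16). clock=13
Op 7: insert c.com -> 10.0.0.5 (expiry=13+7=20). clock=13
Op 8: tick 15 -> clock=28. purged={c.com}
Op 9: insert a.com -> 10.0.0.2 (expiry=28+8=36). clock=28
Op 10: insert c.com -> 10.0.0.2 (expiry=28+2=30). clock=28
Op 11: tick 5 -> clock=33. purged={c.com}
Op 12: insert a.com -> 10.0.0.3 (expiry=33+1=34). clock=33
Op 13: tick 8 -> clock=41. purged={a.com}
Op 14: tick 3 -> clock=44.
Op 15: insert b.com -> 10.0.0.3 (expiry=44+3=47). clock=44
Op 16: tick 5 -> clock=49. purged={b.com}
Op 17: insert c.com -> 10.0.0.4 (expiry=49+2=51). clock=49
Op 18: insert c.com -> 10.0.0.5 (expiry=49+8=57). clock=49
Op 19: insert a.com -> 10.0.0.1 (expiry=49+8=57). clock=49
Op 20: tick 1 -> clock=50.
Op 21: insert c.com -> 10.0.0.2 (expiry=50+7=57). clock=50
Op 22: insert c.com -> 10.0.0.1 (expiry=50+6=56). clock=50
Op 23: tick 15 -> clock=65. purged={a.com,c.com}
Op 24: tick 3 -> clock=68.
Op 25: insert a.com -> 10.0.0.3 (expiry=68+6=74). clock=68
Op 26: insert b.com -> 10.0.0.1 (expiry=68+2=70). clock=68
Op 27: insert b.com -> 10.0.0.4 (expiry=68+1=69). clock=68
Op 28: tick 13 -> clock=81. purged={a.com,b.com}
Op 29: tick 1 -> clock=82.
lookup b.com: not in cache (expired or never inserted)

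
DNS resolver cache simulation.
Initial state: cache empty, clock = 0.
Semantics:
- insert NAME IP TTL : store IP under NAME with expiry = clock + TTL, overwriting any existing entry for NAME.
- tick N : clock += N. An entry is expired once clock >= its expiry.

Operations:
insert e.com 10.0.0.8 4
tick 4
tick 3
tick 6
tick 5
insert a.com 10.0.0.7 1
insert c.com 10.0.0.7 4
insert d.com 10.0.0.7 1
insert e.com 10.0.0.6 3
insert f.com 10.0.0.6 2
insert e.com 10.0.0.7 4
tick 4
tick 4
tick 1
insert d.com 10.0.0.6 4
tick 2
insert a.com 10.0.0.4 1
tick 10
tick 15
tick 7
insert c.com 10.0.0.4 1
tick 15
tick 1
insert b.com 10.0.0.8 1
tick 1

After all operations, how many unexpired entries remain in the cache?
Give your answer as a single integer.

Op 1: insert e.com -> 10.0.0.8 (expiry=0+4=4). clock=0
Op 2: tick 4 -> clock=4. purged={e.com}
Op 3: tick 3 -> clock=7.
Op 4: tick 6 -> clock=13.
Op 5: tick 5 -> clock=18.
Op 6: insert a.com -> 10.0.0.7 (expiry=18+1=19). clock=18
Op 7: insert c.com -> 10.0.0.7 (expiry=18+4=22). clock=18
Op 8: insert d.com -> 10.0.0.7 (expiry=18+1=19). clock=18
Op 9: insert e.com -> 10.0.0.6 (expiry=18+3=21). clock=18
Op 10: insert f.com -> 10.0.0.6 (expiry=18+2=20). clock=18
Op 11: insert e.com -> 10.0.0.7 (expiry=18+4=22). clock=18
Op 12: tick 4 -> clock=22. purged={a.com,c.com,d.com,e.com,f.com}
Op 13: tick 4 -> clock=26.
Op 14: tick 1 -> clock=27.
Op 15: insert d.com -> 10.0.0.6 (expiry=27+4=31). clock=27
Op 16: tick 2 -> clock=29.
Op 17: insert a.com -> 10.0.0.4 (expiry=29+1=30). clock=29
Op 18: tick 10 -> clock=39. purged={a.com,d.com}
Op 19: tick 15 -> clock=54.
Op 20: tick 7 -> clock=61.
Op 21: insert c.com -> 10.0.0.4 (expiry=61+1=62). clock=61
Op 22: tick 15 -> clock=76. purged={c.com}
Op 23: tick 1 -> clock=77.
Op 24: insert b.com -> 10.0.0.8 (expiry=77+1=78). clock=77
Op 25: tick 1 -> clock=78. purged={b.com}
Final cache (unexpired): {} -> size=0

Answer: 0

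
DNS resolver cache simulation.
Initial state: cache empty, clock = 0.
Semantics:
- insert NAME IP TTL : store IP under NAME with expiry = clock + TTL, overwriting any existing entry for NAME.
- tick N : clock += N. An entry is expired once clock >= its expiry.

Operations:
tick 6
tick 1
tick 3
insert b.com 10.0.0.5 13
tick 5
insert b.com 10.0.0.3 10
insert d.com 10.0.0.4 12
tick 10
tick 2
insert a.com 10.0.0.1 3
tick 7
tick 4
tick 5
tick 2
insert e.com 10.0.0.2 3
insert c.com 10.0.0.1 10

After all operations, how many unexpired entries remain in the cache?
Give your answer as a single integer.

Op 1: tick 6 -> clock=6.
Op 2: tick 1 -> clock=7.
Op 3: tick 3 -> clock=10.
Op 4: insert b.com -> 10.0.0.5 (expiry=10+13=23). clock=10
Op 5: tick 5 -> clock=15.
Op 6: insert b.com -> 10.0.0.3 (expiry=15+10=25). clock=15
Op 7: insert d.com -> 10.0.0.4 (expiry=15+12=27). clock=15
Op 8: tick 10 -> clock=25. purged={b.com}
Op 9: tick 2 -> clock=27. purged={d.com}
Op 10: insert a.com -> 10.0.0.1 (expiry=27+3=30). clock=27
Op 11: tick 7 -> clock=34. purged={a.com}
Op 12: tick 4 -> clock=38.
Op 13: tick 5 -> clock=43.
Op 14: tick 2 -> clock=45.
Op 15: insert e.com -> 10.0.0.2 (expiry=45+3=48). clock=45
Op 16: insert c.com -> 10.0.0.1 (expiry=45+10=55). clock=45
Final cache (unexpired): {c.com,e.com} -> size=2

Answer: 2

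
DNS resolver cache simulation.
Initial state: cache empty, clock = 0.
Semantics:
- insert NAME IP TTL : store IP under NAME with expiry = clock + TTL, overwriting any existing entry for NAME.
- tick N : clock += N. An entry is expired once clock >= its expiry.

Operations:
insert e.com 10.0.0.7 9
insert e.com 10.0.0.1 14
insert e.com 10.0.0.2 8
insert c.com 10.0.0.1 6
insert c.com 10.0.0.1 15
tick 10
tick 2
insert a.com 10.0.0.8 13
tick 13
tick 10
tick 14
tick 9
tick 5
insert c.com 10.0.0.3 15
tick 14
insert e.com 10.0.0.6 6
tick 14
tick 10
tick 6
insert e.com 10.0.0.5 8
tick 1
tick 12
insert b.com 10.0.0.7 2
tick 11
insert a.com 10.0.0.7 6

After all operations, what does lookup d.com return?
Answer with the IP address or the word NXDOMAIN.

Op 1: insert e.com -> 10.0.0.7 (expiry=0+9=9). clock=0
Op 2: insert e.com -> 10.0.0.1 (expiry=0+14=14). clock=0
Op 3: insert e.com -> 10.0.0.2 (expiry=0+8=8). clock=0
Op 4: insert c.com -> 10.0.0.1 (expiry=0+6=6). clock=0
Op 5: insert c.com -> 10.0.0.1 (expiry=0+15=15). clock=0
Op 6: tick 10 -> clock=10. purged={e.com}
Op 7: tick 2 -> clock=12.
Op 8: insert a.com -> 10.0.0.8 (expiry=12+13=25). clock=12
Op 9: tick 13 -> clock=25. purged={a.com,c.com}
Op 10: tick 10 -> clock=35.
Op 11: tick 14 -> clock=49.
Op 12: tick 9 -> clock=58.
Op 13: tick 5 -> clock=63.
Op 14: insert c.com -> 10.0.0.3 (expiry=63+15=78). clock=63
Op 15: tick 14 -> clock=77.
Op 16: insert e.com -> 10.0.0.6 (expiry=77+6=83). clock=77
Op 17: tick 14 -> clock=91. purged={c.com,e.com}
Op 18: tick 10 -> clock=101.
Op 19: tick 6 -> clock=107.
Op 20: insert e.com -> 10.0.0.5 (expiry=107+8=115). clock=107
Op 21: tick 1 -> clock=108.
Op 22: tick 12 -> clock=120. purged={e.com}
Op 23: insert b.com -> 10.0.0.7 (expiry=120+2=122). clock=120
Op 24: tick 11 -> clock=131. purged={b.com}
Op 25: insert a.com -> 10.0.0.7 (expiry=131+6=137). clock=131
lookup d.com: not in cache (expired or never inserted)

Answer: NXDOMAIN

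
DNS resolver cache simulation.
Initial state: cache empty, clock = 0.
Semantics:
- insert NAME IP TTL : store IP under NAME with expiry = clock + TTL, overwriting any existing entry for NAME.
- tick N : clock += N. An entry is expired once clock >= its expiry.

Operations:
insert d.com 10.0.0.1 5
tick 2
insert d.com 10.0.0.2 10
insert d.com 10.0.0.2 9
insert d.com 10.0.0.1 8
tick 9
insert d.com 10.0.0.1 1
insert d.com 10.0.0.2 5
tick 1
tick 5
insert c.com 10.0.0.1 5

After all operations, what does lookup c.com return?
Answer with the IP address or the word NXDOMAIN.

Answer: 10.0.0.1

Derivation:
Op 1: insert d.com -> 10.0.0.1 (expiry=0+5=5). clock=0
Op 2: tick 2 -> clock=2.
Op 3: insert d.com -> 10.0.0.2 (expiry=2+10=12). clock=2
Op 4: insert d.com -> 10.0.0.2 (expiry=2+9=11). clock=2
Op 5: insert d.com -> 10.0.0.1 (expiry=2+8=10). clock=2
Op 6: tick 9 -> clock=11. purged={d.com}
Op 7: insert d.com -> 10.0.0.1 (expiry=11+1=12). clock=11
Op 8: insert d.com -> 10.0.0.2 (expiry=11+5=16). clock=11
Op 9: tick 1 -> clock=12.
Op 10: tick 5 -> clock=17. purged={d.com}
Op 11: insert c.com -> 10.0.0.1 (expiry=17+5=22). clock=17
lookup c.com: present, ip=10.0.0.1 expiry=22 > clock=17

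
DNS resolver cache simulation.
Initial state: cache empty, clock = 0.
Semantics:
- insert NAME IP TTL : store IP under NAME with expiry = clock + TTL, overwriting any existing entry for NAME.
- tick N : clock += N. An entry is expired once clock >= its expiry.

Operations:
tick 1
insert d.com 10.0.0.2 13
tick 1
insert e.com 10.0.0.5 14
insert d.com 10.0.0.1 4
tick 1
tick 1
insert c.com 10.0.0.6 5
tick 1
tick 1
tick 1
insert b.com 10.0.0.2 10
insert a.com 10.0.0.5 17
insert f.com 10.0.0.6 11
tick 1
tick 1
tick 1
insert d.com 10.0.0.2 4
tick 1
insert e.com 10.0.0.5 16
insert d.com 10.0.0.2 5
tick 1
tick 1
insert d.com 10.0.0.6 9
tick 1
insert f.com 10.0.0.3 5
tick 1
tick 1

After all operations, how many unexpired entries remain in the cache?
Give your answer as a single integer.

Answer: 5

Derivation:
Op 1: tick 1 -> clock=1.
Op 2: insert d.com -> 10.0.0.2 (expiry=1+13=14). clock=1
Op 3: tick 1 -> clock=2.
Op 4: insert e.com -> 10.0.0.5 (expiry=2+14=16). clock=2
Op 5: insert d.com -> 10.0.0.1 (expiry=2+4=6). clock=2
Op 6: tick 1 -> clock=3.
Op 7: tick 1 -> clock=4.
Op 8: insert c.com -> 10.0.0.6 (expiry=4+5=9). clock=4
Op 9: tick 1 -> clock=5.
Op 10: tick 1 -> clock=6. purged={d.com}
Op 11: tick 1 -> clock=7.
Op 12: insert b.com -> 10.0.0.2 (expiry=7+10=17). clock=7
Op 13: insert a.com -> 10.0.0.5 (expiry=7+17=24). clock=7
Op 14: insert f.com -> 10.0.0.6 (expiry=7+11=18). clock=7
Op 15: tick 1 -> clock=8.
Op 16: tick 1 -> clock=9. purged={c.com}
Op 17: tick 1 -> clock=10.
Op 18: insert d.com -> 10.0.0.2 (expiry=10+4=14). clock=10
Op 19: tick 1 -> clock=11.
Op 20: insert e.com -> 10.0.0.5 (expiry=11+16=27). clock=11
Op 21: insert d.com -> 10.0.0.2 (expiry=11+5=16). clock=11
Op 22: tick 1 -> clock=12.
Op 23: tick 1 -> clock=13.
Op 24: insert d.com -> 10.0.0.6 (expiry=13+9=22). clock=13
Op 25: tick 1 -> clock=14.
Op 26: insert f.com -> 10.0.0.3 (expiry=14+5=19). clock=14
Op 27: tick 1 -> clock=15.
Op 28: tick 1 -> clock=16.
Final cache (unexpired): {a.com,b.com,d.com,e.com,f.com} -> size=5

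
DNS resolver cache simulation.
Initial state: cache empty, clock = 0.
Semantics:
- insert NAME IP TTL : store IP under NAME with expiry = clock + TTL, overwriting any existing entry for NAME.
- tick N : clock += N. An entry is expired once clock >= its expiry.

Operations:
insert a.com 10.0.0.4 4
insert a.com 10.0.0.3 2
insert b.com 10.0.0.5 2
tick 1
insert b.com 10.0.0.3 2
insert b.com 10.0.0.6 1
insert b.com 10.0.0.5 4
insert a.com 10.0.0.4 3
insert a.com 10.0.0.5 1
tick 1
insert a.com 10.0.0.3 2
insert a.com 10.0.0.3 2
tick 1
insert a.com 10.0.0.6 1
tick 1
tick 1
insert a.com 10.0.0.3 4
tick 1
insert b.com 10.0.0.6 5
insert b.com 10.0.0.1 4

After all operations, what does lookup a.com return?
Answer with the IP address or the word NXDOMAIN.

Answer: 10.0.0.3

Derivation:
Op 1: insert a.com -> 10.0.0.4 (expiry=0+4=4). clock=0
Op 2: insert a.com -> 10.0.0.3 (expiry=0+2=2). clock=0
Op 3: insert b.com -> 10.0.0.5 (expiry=0+2=2). clock=0
Op 4: tick 1 -> clock=1.
Op 5: insert b.com -> 10.0.0.3 (expiry=1+2=3). clock=1
Op 6: insert b.com -> 10.0.0.6 (expiry=1+1=2). clock=1
Op 7: insert b.com -> 10.0.0.5 (expiry=1+4=5). clock=1
Op 8: insert a.com -> 10.0.0.4 (expiry=1+3=4). clock=1
Op 9: insert a.com -> 10.0.0.5 (expiry=1+1=2). clock=1
Op 10: tick 1 -> clock=2. purged={a.com}
Op 11: insert a.com -> 10.0.0.3 (expiry=2+2=4). clock=2
Op 12: insert a.com -> 10.0.0.3 (expiry=2+2=4). clock=2
Op 13: tick 1 -> clock=3.
Op 14: insert a.com -> 10.0.0.6 (expiry=3+1=4). clock=3
Op 15: tick 1 -> clock=4. purged={a.com}
Op 16: tick 1 -> clock=5. purged={b.com}
Op 17: insert a.com -> 10.0.0.3 (expiry=5+4=9). clock=5
Op 18: tick 1 -> clock=6.
Op 19: insert b.com -> 10.0.0.6 (expiry=6+5=11). clock=6
Op 20: insert b.com -> 10.0.0.1 (expiry=6+4=10). clock=6
lookup a.com: present, ip=10.0.0.3 expiry=9 > clock=6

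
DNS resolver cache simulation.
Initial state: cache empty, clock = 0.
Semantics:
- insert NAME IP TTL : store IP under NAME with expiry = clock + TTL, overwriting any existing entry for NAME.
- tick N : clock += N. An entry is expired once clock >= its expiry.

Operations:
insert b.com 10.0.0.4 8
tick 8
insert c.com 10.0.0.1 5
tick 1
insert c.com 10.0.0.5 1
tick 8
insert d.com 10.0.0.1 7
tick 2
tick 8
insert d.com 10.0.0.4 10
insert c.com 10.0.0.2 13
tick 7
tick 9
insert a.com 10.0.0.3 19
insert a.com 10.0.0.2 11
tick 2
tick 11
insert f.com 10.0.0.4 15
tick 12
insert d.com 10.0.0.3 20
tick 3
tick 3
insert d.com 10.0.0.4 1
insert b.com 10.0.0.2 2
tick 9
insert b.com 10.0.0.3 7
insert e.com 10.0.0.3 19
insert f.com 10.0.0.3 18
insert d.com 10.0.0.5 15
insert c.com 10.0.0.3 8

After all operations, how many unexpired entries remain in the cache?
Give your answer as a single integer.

Op 1: insert b.com -> 10.0.0.4 (expiry=0+8=8). clock=0
Op 2: tick 8 -> clock=8. purged={b.com}
Op 3: insert c.com -> 10.0.0.1 (expiry=8+5=13). clock=8
Op 4: tick 1 -> clock=9.
Op 5: insert c.com -> 10.0.0.5 (expiry=9+1=10). clock=9
Op 6: tick 8 -> clock=17. purged={c.com}
Op 7: insert d.com -> 10.0.0.1 (expiry=17+7=24). clock=17
Op 8: tick 2 -> clock=19.
Op 9: tick 8 -> clock=27. purged={d.com}
Op 10: insert d.com -> 10.0.0.4 (expiry=27+10=37). clock=27
Op 11: insert c.com -> 10.0.0.2 (expiry=27+13=40). clock=27
Op 12: tick 7 -> clock=34.
Op 13: tick 9 -> clock=43. purged={c.com,d.com}
Op 14: insert a.com -> 10.0.0.3 (expiry=43+19=62). clock=43
Op 15: insert a.com -> 10.0.0.2 (expiry=43+11=54). clock=43
Op 16: tick 2 -> clock=45.
Op 17: tick 11 -> clock=56. purged={a.com}
Op 18: insert f.com -> 10.0.0.4 (expiry=56+15=71). clock=56
Op 19: tick 12 -> clock=68.
Op 20: insert d.com -> 10.0.0.3 (expiry=68+20=88). clock=68
Op 21: tick 3 -> clock=71. purged={f.com}
Op 22: tick 3 -> clock=74.
Op 23: insert d.com -> 10.0.0.4 (expiry=74+1=75). clock=74
Op 24: insert b.com -> 10.0.0.2 (expiry=74+2=76). clock=74
Op 25: tick 9 -> clock=83. purged={b.com,d.com}
Op 26: insert b.com -> 10.0.0.3 (expiry=83+7=90). clock=83
Op 27: insert e.com -> 10.0.0.3 (expiry=83+19=102). clock=83
Op 28: insert f.com -> 10.0.0.3 (expiry=83+18=101). clock=83
Op 29: insert d.com -> 10.0.0.5 (expiry=83+15=98). clock=83
Op 30: insert c.com -> 10.0.0.3 (expiry=83+8=91). clock=83
Final cache (unexpired): {b.com,c.com,d.com,e.com,f.com} -> size=5

Answer: 5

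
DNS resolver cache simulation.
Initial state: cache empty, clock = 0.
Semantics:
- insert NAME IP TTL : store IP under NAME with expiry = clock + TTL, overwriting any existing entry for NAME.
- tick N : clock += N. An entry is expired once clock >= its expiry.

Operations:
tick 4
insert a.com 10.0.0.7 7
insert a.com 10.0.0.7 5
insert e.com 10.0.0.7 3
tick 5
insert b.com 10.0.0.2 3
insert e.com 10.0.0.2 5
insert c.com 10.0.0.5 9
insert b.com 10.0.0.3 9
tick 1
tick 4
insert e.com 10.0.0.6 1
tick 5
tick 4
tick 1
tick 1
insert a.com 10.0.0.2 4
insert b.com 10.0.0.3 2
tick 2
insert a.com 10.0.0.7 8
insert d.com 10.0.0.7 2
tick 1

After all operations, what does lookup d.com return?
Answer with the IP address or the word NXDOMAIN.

Answer: 10.0.0.7

Derivation:
Op 1: tick 4 -> clock=4.
Op 2: insert a.com -> 10.0.0.7 (expiry=4+7=11). clock=4
Op 3: insert a.com -> 10.0.0.7 (expiry=4+5=9). clock=4
Op 4: insert e.com -> 10.0.0.7 (expiry=4+3=7). clock=4
Op 5: tick 5 -> clock=9. purged={a.com,e.com}
Op 6: insert b.com -> 10.0.0.2 (expiry=9+3=12). clock=9
Op 7: insert e.com -> 10.0.0.2 (expiry=9+5=14). clock=9
Op 8: insert c.com -> 10.0.0.5 (expiry=9+9=18). clock=9
Op 9: insert b.com -> 10.0.0.3 (expiry=9+9=18). clock=9
Op 10: tick 1 -> clock=10.
Op 11: tick 4 -> clock=14. purged={e.com}
Op 12: insert e.com -> 10.0.0.6 (expiry=14+1=15). clock=14
Op 13: tick 5 -> clock=19. purged={b.com,c.com,e.com}
Op 14: tick 4 -> clock=23.
Op 15: tick 1 -> clock=24.
Op 16: tick 1 -> clock=25.
Op 17: insert a.com -> 10.0.0.2 (expiry=25+4=29). clock=25
Op 18: insert b.com -> 10.0.0.3 (expiry=25+2=27). clock=25
Op 19: tick 2 -> clock=27. purged={b.com}
Op 20: insert a.com -> 10.0.0.7 (expiry=27+8=35). clock=27
Op 21: insert d.com -> 10.0.0.7 (expiry=27+2=29). clock=27
Op 22: tick 1 -> clock=28.
lookup d.com: present, ip=10.0.0.7 expiry=29 > clock=28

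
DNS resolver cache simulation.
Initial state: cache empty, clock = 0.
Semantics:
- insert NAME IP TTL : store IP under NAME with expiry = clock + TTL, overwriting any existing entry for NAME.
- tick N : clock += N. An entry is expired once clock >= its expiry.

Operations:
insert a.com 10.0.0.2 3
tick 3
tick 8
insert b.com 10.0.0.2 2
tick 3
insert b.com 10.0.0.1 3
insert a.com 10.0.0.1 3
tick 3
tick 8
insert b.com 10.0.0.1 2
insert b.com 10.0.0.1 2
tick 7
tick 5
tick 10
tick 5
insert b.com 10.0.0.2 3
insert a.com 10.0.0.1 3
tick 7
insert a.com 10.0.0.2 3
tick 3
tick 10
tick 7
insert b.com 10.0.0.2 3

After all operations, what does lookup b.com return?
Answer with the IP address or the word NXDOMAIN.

Answer: 10.0.0.2

Derivation:
Op 1: insert a.com -> 10.0.0.2 (expiry=0+3=3). clock=0
Op 2: tick 3 -> clock=3. purged={a.com}
Op 3: tick 8 -> clock=11.
Op 4: insert b.com -> 10.0.0.2 (expiry=11+2=13). clock=11
Op 5: tick 3 -> clock=14. purged={b.com}
Op 6: insert b.com -> 10.0.0.1 (expiry=14+3=17). clock=14
Op 7: insert a.com -> 10.0.0.1 (expiry=14+3=17). clock=14
Op 8: tick 3 -> clock=17. purged={a.com,b.com}
Op 9: tick 8 -> clock=25.
Op 10: insert b.com -> 10.0.0.1 (expiry=25+2=27). clock=25
Op 11: insert b.com -> 10.0.0.1 (expiry=25+2=27). clock=25
Op 12: tick 7 -> clock=32. purged={b.com}
Op 13: tick 5 -> clock=37.
Op 14: tick 10 -> clock=47.
Op 15: tick 5 -> clock=52.
Op 16: insert b.com -> 10.0.0.2 (expiry=52+3=55). clock=52
Op 17: insert a.com -> 10.0.0.1 (expiry=52+3=55). clock=52
Op 18: tick 7 -> clock=59. purged={a.com,b.com}
Op 19: insert a.com -> 10.0.0.2 (expiry=59+3=62). clock=59
Op 20: tick 3 -> clock=62. purged={a.com}
Op 21: tick 10 -> clock=72.
Op 22: tick 7 -> clock=79.
Op 23: insert b.com -> 10.0.0.2 (expiry=79+3=82). clock=79
lookup b.com: present, ip=10.0.0.2 expiry=82 > clock=79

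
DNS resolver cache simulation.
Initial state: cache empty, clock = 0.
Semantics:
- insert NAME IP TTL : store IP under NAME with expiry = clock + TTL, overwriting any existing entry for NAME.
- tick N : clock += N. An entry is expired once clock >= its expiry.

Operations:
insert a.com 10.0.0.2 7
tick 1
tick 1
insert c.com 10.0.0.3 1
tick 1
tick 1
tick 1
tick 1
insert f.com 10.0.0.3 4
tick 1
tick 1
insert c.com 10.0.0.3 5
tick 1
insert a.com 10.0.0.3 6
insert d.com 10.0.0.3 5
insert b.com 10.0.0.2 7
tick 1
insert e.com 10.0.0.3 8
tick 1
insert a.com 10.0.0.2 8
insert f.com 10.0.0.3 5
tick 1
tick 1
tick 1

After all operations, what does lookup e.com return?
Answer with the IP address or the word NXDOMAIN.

Answer: 10.0.0.3

Derivation:
Op 1: insert a.com -> 10.0.0.2 (expiry=0+7=7). clock=0
Op 2: tick 1 -> clock=1.
Op 3: tick 1 -> clock=2.
Op 4: insert c.com -> 10.0.0.3 (expiry=2+1=3). clock=2
Op 5: tick 1 -> clock=3. purged={c.com}
Op 6: tick 1 -> clock=4.
Op 7: tick 1 -> clock=5.
Op 8: tick 1 -> clock=6.
Op 9: insert f.com -> 10.0.0.3 (expiry=6+4=10). clock=6
Op 10: tick 1 -> clock=7. purged={a.com}
Op 11: tick 1 -> clock=8.
Op 12: insert c.com -> 10.0.0.3 (expiry=8+5=13). clock=8
Op 13: tick 1 -> clock=9.
Op 14: insert a.com -> 10.0.0.3 (expiry=9+6=15). clock=9
Op 15: insert d.com -> 10.0.0.3 (expiry=9+5=14). clock=9
Op 16: insert b.com -> 10.0.0.2 (expiry=9+7=16). clock=9
Op 17: tick 1 -> clock=10. purged={f.com}
Op 18: insert e.com -> 10.0.0.3 (expiry=10+8=18). clock=10
Op 19: tick 1 -> clock=11.
Op 20: insert a.com -> 10.0.0.2 (expiry=11+8=19). clock=11
Op 21: insert f.com -> 10.0.0.3 (expiry=11+5=16). clock=11
Op 22: tick 1 -> clock=12.
Op 23: tick 1 -> clock=13. purged={c.com}
Op 24: tick 1 -> clock=14. purged={d.com}
lookup e.com: present, ip=10.0.0.3 expiry=18 > clock=14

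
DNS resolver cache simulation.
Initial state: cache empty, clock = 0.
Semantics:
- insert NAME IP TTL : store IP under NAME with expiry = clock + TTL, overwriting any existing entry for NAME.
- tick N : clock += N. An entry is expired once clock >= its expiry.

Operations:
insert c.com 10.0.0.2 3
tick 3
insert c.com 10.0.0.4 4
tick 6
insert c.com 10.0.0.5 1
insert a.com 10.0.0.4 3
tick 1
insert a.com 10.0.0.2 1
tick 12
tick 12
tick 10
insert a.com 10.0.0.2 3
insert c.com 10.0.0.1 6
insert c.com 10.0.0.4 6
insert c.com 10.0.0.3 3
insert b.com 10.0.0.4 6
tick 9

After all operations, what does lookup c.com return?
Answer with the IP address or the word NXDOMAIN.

Answer: NXDOMAIN

Derivation:
Op 1: insert c.com -> 10.0.0.2 (expiry=0+3=3). clock=0
Op 2: tick 3 -> clock=3. purged={c.com}
Op 3: insert c.com -> 10.0.0.4 (expiry=3+4=7). clock=3
Op 4: tick 6 -> clock=9. purged={c.com}
Op 5: insert c.com -> 10.0.0.5 (expiry=9+1=10). clock=9
Op 6: insert a.com -> 10.0.0.4 (expiry=9+3=12). clock=9
Op 7: tick 1 -> clock=10. purged={c.com}
Op 8: insert a.com -> 10.0.0.2 (expiry=10+1=11). clock=10
Op 9: tick 12 -> clock=22. purged={a.com}
Op 10: tick 12 -> clock=34.
Op 11: tick 10 -> clock=44.
Op 12: insert a.com -> 10.0.0.2 (expiry=44+3=47). clock=44
Op 13: insert c.com -> 10.0.0.1 (expiry=44+6=50). clock=44
Op 14: insert c.com -> 10.0.0.4 (expiry=44+6=50). clock=44
Op 15: insert c.com -> 10.0.0.3 (expiry=44+3=47). clock=44
Op 16: insert b.com -> 10.0.0.4 (expiry=44+6=50). clock=44
Op 17: tick 9 -> clock=53. purged={a.com,b.com,c.com}
lookup c.com: not in cache (expired or never inserted)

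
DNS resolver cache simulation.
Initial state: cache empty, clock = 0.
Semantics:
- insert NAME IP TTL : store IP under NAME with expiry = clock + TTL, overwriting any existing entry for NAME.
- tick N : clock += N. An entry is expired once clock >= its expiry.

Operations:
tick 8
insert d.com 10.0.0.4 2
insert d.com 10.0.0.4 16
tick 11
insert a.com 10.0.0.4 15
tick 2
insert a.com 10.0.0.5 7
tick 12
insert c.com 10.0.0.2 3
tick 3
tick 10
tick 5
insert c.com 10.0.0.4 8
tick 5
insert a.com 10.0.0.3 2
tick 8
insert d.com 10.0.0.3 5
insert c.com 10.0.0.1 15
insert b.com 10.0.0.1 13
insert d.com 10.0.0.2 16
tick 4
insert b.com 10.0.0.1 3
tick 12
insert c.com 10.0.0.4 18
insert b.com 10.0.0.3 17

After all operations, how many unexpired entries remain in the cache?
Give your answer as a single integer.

Answer: 2

Derivation:
Op 1: tick 8 -> clock=8.
Op 2: insert d.com -> 10.0.0.4 (expiry=8+2=10). clock=8
Op 3: insert d.com -> 10.0.0.4 (expiry=8+16=24). clock=8
Op 4: tick 11 -> clock=19.
Op 5: insert a.com -> 10.0.0.4 (expiry=19+15=34). clock=19
Op 6: tick 2 -> clock=21.
Op 7: insert a.com -> 10.0.0.5 (expiry=21+7=28). clock=21
Op 8: tick 12 -> clock=33. purged={a.com,d.com}
Op 9: insert c.com -> 10.0.0.2 (expiry=33+3=36). clock=33
Op 10: tick 3 -> clock=36. purged={c.com}
Op 11: tick 10 -> clock=46.
Op 12: tick 5 -> clock=51.
Op 13: insert c.com -> 10.0.0.4 (expiry=51+8=59). clock=51
Op 14: tick 5 -> clock=56.
Op 15: insert a.com -> 10.0.0.3 (expiry=56+2=58). clock=56
Op 16: tick 8 -> clock=64. purged={a.com,c.com}
Op 17: insert d.com -> 10.0.0.3 (expiry=64+5=69). clock=64
Op 18: insert c.com -> 10.0.0.1 (expiry=64+15=79). clock=64
Op 19: insert b.com -> 10.0.0.1 (expiry=64+13=77). clock=64
Op 20: insert d.com -> 10.0.0.2 (expiry=64+16=80). clock=64
Op 21: tick 4 -> clock=68.
Op 22: insert b.com -> 10.0.0.1 (expiry=68+3=71). clock=68
Op 23: tick 12 -> clock=80. purged={b.com,c.com,d.com}
Op 24: insert c.com -> 10.0.0.4 (expiry=80+18=98). clock=80
Op 25: insert b.com -> 10.0.0.3 (expiry=80+17=97). clock=80
Final cache (unexpired): {b.com,c.com} -> size=2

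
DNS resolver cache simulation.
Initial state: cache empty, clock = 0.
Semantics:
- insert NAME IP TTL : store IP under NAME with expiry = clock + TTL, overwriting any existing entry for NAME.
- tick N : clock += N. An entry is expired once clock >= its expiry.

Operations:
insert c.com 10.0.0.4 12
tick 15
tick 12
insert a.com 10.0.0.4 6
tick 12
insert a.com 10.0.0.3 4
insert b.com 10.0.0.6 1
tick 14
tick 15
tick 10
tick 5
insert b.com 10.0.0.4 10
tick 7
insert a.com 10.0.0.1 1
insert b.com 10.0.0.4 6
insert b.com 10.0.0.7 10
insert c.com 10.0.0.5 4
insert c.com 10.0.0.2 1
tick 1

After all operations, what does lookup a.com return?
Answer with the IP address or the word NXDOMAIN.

Op 1: insert c.com -> 10.0.0.4 (expiry=0+12=12). clock=0
Op 2: tick 15 -> clock=15. purged={c.com}
Op 3: tick 12 -> clock=27.
Op 4: insert a.com -> 10.0.0.4 (expiry=27+6=33). clock=27
Op 5: tick 12 -> clock=39. purged={a.com}
Op 6: insert a.com -> 10.0.0.3 (expiry=39+4=43). clock=39
Op 7: insert b.com -> 10.0.0.6 (expiry=39+1=40). clock=39
Op 8: tick 14 -> clock=53. purged={a.com,b.com}
Op 9: tick 15 -> clock=68.
Op 10: tick 10 -> clock=78.
Op 11: tick 5 -> clock=83.
Op 12: insert b.com -> 10.0.0.4 (expiry=83+10=93). clock=83
Op 13: tick 7 -> clock=90.
Op 14: insert a.com -> 10.0.0.1 (expiry=90+1=91). clock=90
Op 15: insert b.com -> 10.0.0.4 (expiry=90+6=96). clock=90
Op 16: insert b.com -> 10.0.0.7 (expiry=90+10=100). clock=90
Op 17: insert c.com -> 10.0.0.5 (expiry=90+4=94). clock=90
Op 18: insert c.com -> 10.0.0.2 (expiry=90+1=91). clock=90
Op 19: tick 1 -> clock=91. purged={a.com,c.com}
lookup a.com: not in cache (expired or never inserted)

Answer: NXDOMAIN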